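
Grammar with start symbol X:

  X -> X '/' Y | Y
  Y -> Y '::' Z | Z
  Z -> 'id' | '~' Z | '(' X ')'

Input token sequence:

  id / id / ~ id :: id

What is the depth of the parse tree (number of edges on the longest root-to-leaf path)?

[X [X [X [Y [Z id]]] / [Y [Z id]]] / [Y [Y [Z ~ [Z id]]] :: [Z id]]]

5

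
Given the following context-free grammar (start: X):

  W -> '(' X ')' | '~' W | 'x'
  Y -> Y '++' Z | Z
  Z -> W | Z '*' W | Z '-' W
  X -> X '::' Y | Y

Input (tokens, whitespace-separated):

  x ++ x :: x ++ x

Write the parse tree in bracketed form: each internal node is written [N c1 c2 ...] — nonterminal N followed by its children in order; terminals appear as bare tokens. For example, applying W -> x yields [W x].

[X [X [Y [Y [Z [W x]]] ++ [Z [W x]]]] :: [Y [Y [Z [W x]]] ++ [Z [W x]]]]

X
X :: Y
Y :: Y
Y ++ Z :: Y
Z ++ Z :: Y
W ++ Z :: Y
x ++ Z :: Y
x ++ W :: Y
x ++ x :: Y
x ++ x :: Y ++ Z
x ++ x :: Z ++ Z
x ++ x :: W ++ Z
x ++ x :: x ++ Z
x ++ x :: x ++ W
x ++ x :: x ++ x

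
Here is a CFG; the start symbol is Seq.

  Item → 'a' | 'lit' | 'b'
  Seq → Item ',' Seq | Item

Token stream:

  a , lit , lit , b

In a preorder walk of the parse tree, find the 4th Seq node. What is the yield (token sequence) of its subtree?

b

[Seq [Item a] , [Seq [Item lit] , [Seq [Item lit] , [Seq [Item b]]]]]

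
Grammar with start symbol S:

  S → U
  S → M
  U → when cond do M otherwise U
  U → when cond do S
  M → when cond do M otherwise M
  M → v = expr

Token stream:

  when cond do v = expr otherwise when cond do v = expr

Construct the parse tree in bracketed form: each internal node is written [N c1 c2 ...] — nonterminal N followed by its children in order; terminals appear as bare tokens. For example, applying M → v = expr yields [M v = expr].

[S [U when cond do [M v = expr] otherwise [U when cond do [S [M v = expr]]]]]

S
U
when cond do M otherwise U
when cond do v = expr otherwise U
when cond do v = expr otherwise when cond do S
when cond do v = expr otherwise when cond do M
when cond do v = expr otherwise when cond do v = expr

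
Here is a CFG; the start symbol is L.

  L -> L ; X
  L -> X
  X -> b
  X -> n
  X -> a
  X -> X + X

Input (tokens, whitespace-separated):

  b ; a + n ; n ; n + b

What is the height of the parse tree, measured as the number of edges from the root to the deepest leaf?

[L [L [L [L [X b]] ; [X [X a] + [X n]]] ; [X n]] ; [X [X n] + [X b]]]

5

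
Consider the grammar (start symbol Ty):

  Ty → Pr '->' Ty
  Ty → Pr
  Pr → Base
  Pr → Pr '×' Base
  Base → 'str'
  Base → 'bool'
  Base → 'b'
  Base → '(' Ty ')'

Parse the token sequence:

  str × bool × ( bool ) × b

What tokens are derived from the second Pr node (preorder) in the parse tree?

str × bool × ( bool )

[Ty [Pr [Pr [Pr [Pr [Base str]] × [Base bool]] × [Base ( [Ty [Pr [Base bool]]] )]] × [Base b]]]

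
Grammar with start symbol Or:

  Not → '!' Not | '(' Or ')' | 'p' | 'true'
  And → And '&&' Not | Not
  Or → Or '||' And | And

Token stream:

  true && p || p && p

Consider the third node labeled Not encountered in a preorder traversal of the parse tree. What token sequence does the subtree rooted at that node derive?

[Or [Or [And [And [Not true]] && [Not p]]] || [And [And [Not p]] && [Not p]]]

p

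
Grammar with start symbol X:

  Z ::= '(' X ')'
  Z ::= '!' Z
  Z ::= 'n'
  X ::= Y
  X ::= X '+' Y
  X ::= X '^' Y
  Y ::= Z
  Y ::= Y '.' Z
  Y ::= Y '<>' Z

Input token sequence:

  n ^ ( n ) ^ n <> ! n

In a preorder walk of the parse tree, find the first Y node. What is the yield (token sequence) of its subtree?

[X [X [X [Y [Z n]]] ^ [Y [Z ( [X [Y [Z n]]] )]]] ^ [Y [Y [Z n]] <> [Z ! [Z n]]]]

n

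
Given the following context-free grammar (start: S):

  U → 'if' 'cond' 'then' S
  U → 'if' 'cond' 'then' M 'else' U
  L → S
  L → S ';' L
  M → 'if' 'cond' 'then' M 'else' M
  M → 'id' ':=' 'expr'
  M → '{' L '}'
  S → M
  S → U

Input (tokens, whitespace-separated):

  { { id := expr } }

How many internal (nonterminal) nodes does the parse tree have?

[S [M { [L [S [M { [L [S [M id := expr]]] }]]] }]]

8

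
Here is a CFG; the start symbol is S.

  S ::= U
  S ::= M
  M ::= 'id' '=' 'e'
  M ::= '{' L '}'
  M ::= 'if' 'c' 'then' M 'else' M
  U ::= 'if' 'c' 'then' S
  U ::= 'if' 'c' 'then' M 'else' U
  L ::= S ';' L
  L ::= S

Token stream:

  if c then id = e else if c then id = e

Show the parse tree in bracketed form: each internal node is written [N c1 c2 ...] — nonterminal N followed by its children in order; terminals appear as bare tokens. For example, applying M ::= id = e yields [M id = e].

[S [U if c then [M id = e] else [U if c then [S [M id = e]]]]]

S
U
if c then M else U
if c then id = e else U
if c then id = e else if c then S
if c then id = e else if c then M
if c then id = e else if c then id = e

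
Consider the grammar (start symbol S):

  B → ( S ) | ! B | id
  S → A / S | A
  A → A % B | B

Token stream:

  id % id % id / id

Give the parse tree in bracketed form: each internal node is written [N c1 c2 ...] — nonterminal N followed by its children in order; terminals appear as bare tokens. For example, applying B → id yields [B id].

S
A / S
A % B / S
A % B % B / S
B % B % B / S
id % B % B / S
id % id % B / S
id % id % id / S
id % id % id / A
id % id % id / B
id % id % id / id

[S [A [A [A [B id]] % [B id]] % [B id]] / [S [A [B id]]]]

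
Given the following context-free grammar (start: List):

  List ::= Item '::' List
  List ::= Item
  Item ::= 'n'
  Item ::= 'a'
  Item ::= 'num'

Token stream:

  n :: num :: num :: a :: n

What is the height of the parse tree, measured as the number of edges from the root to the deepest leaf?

6

[List [Item n] :: [List [Item num] :: [List [Item num] :: [List [Item a] :: [List [Item n]]]]]]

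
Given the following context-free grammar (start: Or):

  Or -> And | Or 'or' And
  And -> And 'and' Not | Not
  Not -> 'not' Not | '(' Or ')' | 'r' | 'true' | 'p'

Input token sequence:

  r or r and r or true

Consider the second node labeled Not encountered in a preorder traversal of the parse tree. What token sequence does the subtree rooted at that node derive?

[Or [Or [Or [And [Not r]]] or [And [And [Not r]] and [Not r]]] or [And [Not true]]]

r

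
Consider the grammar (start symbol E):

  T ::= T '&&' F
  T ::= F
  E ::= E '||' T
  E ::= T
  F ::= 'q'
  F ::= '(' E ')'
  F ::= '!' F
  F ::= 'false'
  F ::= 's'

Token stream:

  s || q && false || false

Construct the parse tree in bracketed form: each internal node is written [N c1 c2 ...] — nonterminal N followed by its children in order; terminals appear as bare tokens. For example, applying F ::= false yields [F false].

E
E || T
E || T || T
T || T || T
F || T || T
s || T || T
s || T && F || T
s || F && F || T
s || q && F || T
s || q && false || T
s || q && false || F
s || q && false || false

[E [E [E [T [F s]]] || [T [T [F q]] && [F false]]] || [T [F false]]]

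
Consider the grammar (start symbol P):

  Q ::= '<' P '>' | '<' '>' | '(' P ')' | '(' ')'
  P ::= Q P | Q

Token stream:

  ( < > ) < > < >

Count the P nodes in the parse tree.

[P [Q ( [P [Q < >]] )] [P [Q < >] [P [Q < >]]]]

4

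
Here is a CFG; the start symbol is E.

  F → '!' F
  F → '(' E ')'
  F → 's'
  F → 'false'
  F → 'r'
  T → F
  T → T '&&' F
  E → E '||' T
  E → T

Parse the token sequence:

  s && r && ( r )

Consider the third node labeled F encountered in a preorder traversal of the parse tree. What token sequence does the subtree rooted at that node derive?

( r )

[E [T [T [T [F s]] && [F r]] && [F ( [E [T [F r]]] )]]]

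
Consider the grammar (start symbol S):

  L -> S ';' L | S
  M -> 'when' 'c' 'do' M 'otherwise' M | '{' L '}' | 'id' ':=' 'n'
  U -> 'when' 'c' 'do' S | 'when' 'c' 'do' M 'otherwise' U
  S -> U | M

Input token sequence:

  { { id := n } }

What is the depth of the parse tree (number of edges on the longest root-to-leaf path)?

[S [M { [L [S [M { [L [S [M id := n]]] }]]] }]]

8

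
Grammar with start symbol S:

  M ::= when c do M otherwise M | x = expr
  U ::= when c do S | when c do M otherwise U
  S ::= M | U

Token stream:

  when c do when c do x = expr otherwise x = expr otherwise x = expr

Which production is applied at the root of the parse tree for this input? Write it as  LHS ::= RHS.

S ::= M

[S [M when c do [M when c do [M x = expr] otherwise [M x = expr]] otherwise [M x = expr]]]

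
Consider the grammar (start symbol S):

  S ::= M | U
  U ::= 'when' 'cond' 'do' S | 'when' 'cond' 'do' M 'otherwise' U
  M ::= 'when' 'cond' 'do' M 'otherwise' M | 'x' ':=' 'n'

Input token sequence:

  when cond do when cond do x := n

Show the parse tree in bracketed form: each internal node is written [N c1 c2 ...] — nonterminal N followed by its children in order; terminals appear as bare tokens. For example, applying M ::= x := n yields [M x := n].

S
U
when cond do S
when cond do U
when cond do when cond do S
when cond do when cond do M
when cond do when cond do x := n

[S [U when cond do [S [U when cond do [S [M x := n]]]]]]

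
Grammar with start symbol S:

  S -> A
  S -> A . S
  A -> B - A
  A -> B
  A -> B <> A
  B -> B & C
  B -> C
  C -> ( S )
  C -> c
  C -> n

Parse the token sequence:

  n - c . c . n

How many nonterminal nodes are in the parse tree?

15

[S [A [B [C n]] - [A [B [C c]]]] . [S [A [B [C c]]] . [S [A [B [C n]]]]]]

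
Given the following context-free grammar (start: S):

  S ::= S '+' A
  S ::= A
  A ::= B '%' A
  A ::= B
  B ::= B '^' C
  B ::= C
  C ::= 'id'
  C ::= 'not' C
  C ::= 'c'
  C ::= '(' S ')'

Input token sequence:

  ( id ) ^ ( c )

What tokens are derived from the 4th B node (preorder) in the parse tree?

[S [A [B [B [C ( [S [A [B [C id]]]] )]] ^ [C ( [S [A [B [C c]]]] )]]]]

c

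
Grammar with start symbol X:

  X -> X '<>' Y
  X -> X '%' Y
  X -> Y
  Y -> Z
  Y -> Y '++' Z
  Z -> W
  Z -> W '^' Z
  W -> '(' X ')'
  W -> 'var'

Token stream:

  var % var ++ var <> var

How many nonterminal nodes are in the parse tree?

[X [X [X [Y [Z [W var]]]] % [Y [Y [Z [W var]]] ++ [Z [W var]]]] <> [Y [Z [W var]]]]

15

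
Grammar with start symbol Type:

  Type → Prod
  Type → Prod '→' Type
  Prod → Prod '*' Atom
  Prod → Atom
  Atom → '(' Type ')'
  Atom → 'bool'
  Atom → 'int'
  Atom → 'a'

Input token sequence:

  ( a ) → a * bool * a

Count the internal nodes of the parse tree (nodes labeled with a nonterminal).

[Type [Prod [Atom ( [Type [Prod [Atom a]]] )]] → [Type [Prod [Prod [Prod [Atom a]] * [Atom bool]] * [Atom a]]]]

13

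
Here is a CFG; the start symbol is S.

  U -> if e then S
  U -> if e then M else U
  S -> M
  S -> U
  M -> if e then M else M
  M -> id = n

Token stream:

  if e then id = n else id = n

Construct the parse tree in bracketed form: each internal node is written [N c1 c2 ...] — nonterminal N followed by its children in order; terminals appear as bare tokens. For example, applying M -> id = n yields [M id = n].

S
M
if e then M else M
if e then id = n else M
if e then id = n else id = n

[S [M if e then [M id = n] else [M id = n]]]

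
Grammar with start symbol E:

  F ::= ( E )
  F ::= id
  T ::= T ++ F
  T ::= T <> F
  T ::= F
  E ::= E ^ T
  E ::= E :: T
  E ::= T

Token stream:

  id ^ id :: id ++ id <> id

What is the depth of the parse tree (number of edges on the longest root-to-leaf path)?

5

[E [E [E [T [F id]]] ^ [T [F id]]] :: [T [T [T [F id]] ++ [F id]] <> [F id]]]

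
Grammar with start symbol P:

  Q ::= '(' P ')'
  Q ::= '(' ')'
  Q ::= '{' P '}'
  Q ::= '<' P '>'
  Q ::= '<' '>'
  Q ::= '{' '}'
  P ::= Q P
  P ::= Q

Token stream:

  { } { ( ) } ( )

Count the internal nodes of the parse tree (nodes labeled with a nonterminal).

8

[P [Q { }] [P [Q { [P [Q ( )]] }] [P [Q ( )]]]]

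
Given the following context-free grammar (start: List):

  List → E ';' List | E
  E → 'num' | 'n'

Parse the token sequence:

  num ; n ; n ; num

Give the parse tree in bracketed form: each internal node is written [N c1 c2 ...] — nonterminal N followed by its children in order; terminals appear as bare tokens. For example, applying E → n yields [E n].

[List [E num] ; [List [E n] ; [List [E n] ; [List [E num]]]]]

List
E ; List
num ; List
num ; E ; List
num ; n ; List
num ; n ; E ; List
num ; n ; n ; List
num ; n ; n ; E
num ; n ; n ; num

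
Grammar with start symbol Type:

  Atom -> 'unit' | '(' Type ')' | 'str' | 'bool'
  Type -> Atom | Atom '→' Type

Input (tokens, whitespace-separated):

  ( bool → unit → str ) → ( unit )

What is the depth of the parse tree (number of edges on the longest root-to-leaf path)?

[Type [Atom ( [Type [Atom bool] → [Type [Atom unit] → [Type [Atom str]]]] )] → [Type [Atom ( [Type [Atom unit]] )]]]

6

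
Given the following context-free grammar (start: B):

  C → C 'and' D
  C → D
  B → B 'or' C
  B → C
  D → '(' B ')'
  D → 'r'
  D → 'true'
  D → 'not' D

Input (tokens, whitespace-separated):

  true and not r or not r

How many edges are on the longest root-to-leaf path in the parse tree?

5

[B [B [C [C [D true]] and [D not [D r]]]] or [C [D not [D r]]]]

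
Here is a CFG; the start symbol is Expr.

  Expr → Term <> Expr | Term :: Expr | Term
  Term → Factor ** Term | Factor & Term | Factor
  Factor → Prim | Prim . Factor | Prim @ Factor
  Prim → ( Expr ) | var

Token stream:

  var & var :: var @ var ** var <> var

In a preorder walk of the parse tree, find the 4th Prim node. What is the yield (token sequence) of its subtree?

var

[Expr [Term [Factor [Prim var]] & [Term [Factor [Prim var]]]] :: [Expr [Term [Factor [Prim var] @ [Factor [Prim var]]] ** [Term [Factor [Prim var]]]] <> [Expr [Term [Factor [Prim var]]]]]]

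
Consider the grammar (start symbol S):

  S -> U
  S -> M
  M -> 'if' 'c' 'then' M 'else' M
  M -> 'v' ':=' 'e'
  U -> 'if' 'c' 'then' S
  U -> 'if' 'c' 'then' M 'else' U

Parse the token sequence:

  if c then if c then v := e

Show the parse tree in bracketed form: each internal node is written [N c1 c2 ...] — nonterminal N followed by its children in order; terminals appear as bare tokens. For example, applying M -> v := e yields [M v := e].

S
U
if c then S
if c then U
if c then if c then S
if c then if c then M
if c then if c then v := e

[S [U if c then [S [U if c then [S [M v := e]]]]]]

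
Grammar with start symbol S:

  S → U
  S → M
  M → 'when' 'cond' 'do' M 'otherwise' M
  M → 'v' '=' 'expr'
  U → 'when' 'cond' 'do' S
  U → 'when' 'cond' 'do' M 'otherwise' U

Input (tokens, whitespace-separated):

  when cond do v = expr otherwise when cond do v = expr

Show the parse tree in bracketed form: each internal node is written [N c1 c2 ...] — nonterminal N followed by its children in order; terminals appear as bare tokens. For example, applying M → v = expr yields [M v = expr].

S
U
when cond do M otherwise U
when cond do v = expr otherwise U
when cond do v = expr otherwise when cond do S
when cond do v = expr otherwise when cond do M
when cond do v = expr otherwise when cond do v = expr

[S [U when cond do [M v = expr] otherwise [U when cond do [S [M v = expr]]]]]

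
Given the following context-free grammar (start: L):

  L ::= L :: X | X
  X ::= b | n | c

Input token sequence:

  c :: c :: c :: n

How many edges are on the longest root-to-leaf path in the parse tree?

5

[L [L [L [L [X c]] :: [X c]] :: [X c]] :: [X n]]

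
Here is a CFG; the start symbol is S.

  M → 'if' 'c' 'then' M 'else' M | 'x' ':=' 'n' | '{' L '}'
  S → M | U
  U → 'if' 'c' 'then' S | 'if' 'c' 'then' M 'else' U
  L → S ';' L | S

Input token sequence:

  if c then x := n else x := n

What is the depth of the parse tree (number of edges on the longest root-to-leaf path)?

[S [M if c then [M x := n] else [M x := n]]]

3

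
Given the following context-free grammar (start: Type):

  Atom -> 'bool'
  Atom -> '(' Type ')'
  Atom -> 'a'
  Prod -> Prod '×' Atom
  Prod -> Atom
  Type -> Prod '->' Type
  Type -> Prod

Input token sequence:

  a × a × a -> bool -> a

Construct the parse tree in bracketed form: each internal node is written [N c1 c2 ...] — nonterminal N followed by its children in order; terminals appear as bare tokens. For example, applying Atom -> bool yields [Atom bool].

Type
Prod -> Type
Prod × Atom -> Type
Prod × Atom × Atom -> Type
Atom × Atom × Atom -> Type
a × Atom × Atom -> Type
a × a × Atom -> Type
a × a × a -> Type
a × a × a -> Prod -> Type
a × a × a -> Atom -> Type
a × a × a -> bool -> Type
a × a × a -> bool -> Prod
a × a × a -> bool -> Atom
a × a × a -> bool -> a

[Type [Prod [Prod [Prod [Atom a]] × [Atom a]] × [Atom a]] -> [Type [Prod [Atom bool]] -> [Type [Prod [Atom a]]]]]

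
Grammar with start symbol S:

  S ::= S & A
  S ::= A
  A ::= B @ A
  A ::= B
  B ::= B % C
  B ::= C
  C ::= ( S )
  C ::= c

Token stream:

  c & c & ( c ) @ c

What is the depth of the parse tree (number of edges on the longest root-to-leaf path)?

[S [S [S [A [B [C c]]]] & [A [B [C c]]]] & [A [B [C ( [S [A [B [C c]]]] )]] @ [A [B [C c]]]]]

8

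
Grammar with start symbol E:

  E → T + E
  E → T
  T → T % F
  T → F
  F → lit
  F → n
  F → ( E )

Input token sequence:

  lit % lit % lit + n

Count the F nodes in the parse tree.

4

[E [T [T [T [F lit]] % [F lit]] % [F lit]] + [E [T [F n]]]]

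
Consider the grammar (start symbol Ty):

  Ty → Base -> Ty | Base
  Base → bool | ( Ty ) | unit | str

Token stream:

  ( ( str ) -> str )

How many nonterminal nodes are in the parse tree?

[Ty [Base ( [Ty [Base ( [Ty [Base str]] )] -> [Ty [Base str]]] )]]

8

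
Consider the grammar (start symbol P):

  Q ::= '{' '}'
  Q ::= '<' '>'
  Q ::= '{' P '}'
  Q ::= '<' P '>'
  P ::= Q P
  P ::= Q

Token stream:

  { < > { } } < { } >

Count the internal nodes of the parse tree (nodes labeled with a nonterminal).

10

[P [Q { [P [Q < >] [P [Q { }]]] }] [P [Q < [P [Q { }]] >]]]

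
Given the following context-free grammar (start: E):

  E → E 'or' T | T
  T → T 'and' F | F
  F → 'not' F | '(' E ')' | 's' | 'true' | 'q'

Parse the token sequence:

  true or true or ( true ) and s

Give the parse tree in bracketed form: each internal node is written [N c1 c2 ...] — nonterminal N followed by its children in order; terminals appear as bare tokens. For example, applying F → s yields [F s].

[E [E [E [T [F true]]] or [T [F true]]] or [T [T [F ( [E [T [F true]]] )]] and [F s]]]

E
E or T
E or T or T
T or T or T
F or T or T
true or T or T
true or F or T
true or true or T
true or true or T and F
true or true or F and F
true or true or ( E ) and F
true or true or ( T ) and F
true or true or ( F ) and F
true or true or ( true ) and F
true or true or ( true ) and s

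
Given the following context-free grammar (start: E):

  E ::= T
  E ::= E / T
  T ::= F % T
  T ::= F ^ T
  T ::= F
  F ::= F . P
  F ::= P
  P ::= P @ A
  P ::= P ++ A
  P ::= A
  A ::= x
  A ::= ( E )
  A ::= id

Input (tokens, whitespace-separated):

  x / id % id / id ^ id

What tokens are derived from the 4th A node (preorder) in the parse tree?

id

[E [E [E [T [F [P [A x]]]]] / [T [F [P [A id]]] % [T [F [P [A id]]]]]] / [T [F [P [A id]]] ^ [T [F [P [A id]]]]]]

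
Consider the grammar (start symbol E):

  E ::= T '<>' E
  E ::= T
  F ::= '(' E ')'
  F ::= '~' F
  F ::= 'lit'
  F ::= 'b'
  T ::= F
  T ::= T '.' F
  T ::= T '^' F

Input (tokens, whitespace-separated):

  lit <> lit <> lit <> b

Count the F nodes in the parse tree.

[E [T [F lit]] <> [E [T [F lit]] <> [E [T [F lit]] <> [E [T [F b]]]]]]

4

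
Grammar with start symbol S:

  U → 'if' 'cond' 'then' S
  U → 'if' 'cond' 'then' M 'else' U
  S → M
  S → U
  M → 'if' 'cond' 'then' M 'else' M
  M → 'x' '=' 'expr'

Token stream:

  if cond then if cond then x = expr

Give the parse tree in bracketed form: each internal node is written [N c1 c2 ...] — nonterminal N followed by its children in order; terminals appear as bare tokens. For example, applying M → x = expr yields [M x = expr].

S
U
if cond then S
if cond then U
if cond then if cond then S
if cond then if cond then M
if cond then if cond then x = expr

[S [U if cond then [S [U if cond then [S [M x = expr]]]]]]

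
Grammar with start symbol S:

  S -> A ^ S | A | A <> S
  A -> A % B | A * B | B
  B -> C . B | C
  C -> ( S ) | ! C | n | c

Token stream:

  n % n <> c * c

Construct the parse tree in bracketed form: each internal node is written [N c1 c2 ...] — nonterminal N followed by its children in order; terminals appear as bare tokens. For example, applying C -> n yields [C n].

S
A <> S
A % B <> S
B % B <> S
C % B <> S
n % B <> S
n % C <> S
n % n <> S
n % n <> A
n % n <> A * B
n % n <> B * B
n % n <> C * B
n % n <> c * B
n % n <> c * C
n % n <> c * c

[S [A [A [B [C n]]] % [B [C n]]] <> [S [A [A [B [C c]]] * [B [C c]]]]]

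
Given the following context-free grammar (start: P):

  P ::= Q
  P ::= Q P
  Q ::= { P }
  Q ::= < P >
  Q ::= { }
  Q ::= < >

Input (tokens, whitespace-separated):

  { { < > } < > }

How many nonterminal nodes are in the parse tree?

[P [Q { [P [Q { [P [Q < >]] }] [P [Q < >]]] }]]

8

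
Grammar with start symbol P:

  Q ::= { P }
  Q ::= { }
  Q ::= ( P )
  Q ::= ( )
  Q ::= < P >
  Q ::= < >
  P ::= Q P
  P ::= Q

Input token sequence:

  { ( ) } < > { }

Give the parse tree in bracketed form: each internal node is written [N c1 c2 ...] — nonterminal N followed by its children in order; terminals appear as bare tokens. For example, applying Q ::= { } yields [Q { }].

[P [Q { [P [Q ( )]] }] [P [Q < >] [P [Q { }]]]]

P
Q P
{ P } P
{ Q } P
{ ( ) } P
{ ( ) } Q P
{ ( ) } < > P
{ ( ) } < > Q
{ ( ) } < > { }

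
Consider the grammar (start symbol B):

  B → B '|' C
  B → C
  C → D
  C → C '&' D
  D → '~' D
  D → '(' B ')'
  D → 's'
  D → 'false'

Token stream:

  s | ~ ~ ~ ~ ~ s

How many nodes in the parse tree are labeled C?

2

[B [B [C [D s]]] | [C [D ~ [D ~ [D ~ [D ~ [D ~ [D s]]]]]]]]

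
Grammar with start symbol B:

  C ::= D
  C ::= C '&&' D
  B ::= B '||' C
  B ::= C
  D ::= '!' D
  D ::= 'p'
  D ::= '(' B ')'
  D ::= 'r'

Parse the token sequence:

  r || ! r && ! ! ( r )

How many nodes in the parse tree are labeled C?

4

[B [B [C [D r]]] || [C [C [D ! [D r]]] && [D ! [D ! [D ( [B [C [D r]]] )]]]]]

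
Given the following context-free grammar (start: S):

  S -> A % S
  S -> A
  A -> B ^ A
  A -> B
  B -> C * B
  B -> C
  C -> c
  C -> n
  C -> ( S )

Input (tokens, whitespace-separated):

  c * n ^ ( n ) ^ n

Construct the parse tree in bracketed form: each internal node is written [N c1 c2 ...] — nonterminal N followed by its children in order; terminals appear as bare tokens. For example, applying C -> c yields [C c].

[S [A [B [C c] * [B [C n]]] ^ [A [B [C ( [S [A [B [C n]]]] )]] ^ [A [B [C n]]]]]]

S
A
B ^ A
C * B ^ A
c * B ^ A
c * C ^ A
c * n ^ A
c * n ^ B ^ A
c * n ^ C ^ A
c * n ^ ( S ) ^ A
c * n ^ ( A ) ^ A
c * n ^ ( B ) ^ A
c * n ^ ( C ) ^ A
c * n ^ ( n ) ^ A
c * n ^ ( n ) ^ B
c * n ^ ( n ) ^ C
c * n ^ ( n ) ^ n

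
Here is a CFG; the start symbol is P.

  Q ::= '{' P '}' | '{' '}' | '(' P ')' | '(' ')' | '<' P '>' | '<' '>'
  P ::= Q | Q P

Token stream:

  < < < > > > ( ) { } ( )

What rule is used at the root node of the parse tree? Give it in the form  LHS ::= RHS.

[P [Q < [P [Q < [P [Q < >]] >]] >] [P [Q ( )] [P [Q { }] [P [Q ( )]]]]]

P ::= Q P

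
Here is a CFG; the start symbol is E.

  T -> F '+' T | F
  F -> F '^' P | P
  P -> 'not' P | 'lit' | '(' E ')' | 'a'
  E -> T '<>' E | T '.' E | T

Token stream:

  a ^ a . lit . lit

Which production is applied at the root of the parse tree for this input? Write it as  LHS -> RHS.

E -> T '.' E

[E [T [F [F [P a]] ^ [P a]]] . [E [T [F [P lit]]] . [E [T [F [P lit]]]]]]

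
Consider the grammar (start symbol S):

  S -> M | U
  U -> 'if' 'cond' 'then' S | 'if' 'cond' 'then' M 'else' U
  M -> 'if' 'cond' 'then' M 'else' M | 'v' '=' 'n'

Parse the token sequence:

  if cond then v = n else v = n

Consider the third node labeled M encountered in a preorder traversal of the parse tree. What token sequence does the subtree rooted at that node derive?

[S [M if cond then [M v = n] else [M v = n]]]

v = n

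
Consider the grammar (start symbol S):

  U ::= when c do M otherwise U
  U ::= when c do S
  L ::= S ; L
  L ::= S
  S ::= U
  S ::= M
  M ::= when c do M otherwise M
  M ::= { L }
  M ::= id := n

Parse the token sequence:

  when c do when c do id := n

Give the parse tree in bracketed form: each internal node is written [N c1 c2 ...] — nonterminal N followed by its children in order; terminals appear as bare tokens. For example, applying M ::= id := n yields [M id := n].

S
U
when c do S
when c do U
when c do when c do S
when c do when c do M
when c do when c do id := n

[S [U when c do [S [U when c do [S [M id := n]]]]]]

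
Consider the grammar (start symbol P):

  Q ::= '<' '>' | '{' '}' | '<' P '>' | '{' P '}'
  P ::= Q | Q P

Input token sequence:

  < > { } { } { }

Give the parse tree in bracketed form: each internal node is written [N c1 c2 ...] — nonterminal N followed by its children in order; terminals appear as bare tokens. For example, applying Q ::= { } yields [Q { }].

[P [Q < >] [P [Q { }] [P [Q { }] [P [Q { }]]]]]

P
Q P
< > P
< > Q P
< > { } P
< > { } Q P
< > { } { } P
< > { } { } Q
< > { } { } { }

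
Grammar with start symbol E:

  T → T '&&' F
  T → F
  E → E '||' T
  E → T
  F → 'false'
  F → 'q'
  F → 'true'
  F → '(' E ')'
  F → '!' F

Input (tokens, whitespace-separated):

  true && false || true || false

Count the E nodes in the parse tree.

3

[E [E [E [T [T [F true]] && [F false]]] || [T [F true]]] || [T [F false]]]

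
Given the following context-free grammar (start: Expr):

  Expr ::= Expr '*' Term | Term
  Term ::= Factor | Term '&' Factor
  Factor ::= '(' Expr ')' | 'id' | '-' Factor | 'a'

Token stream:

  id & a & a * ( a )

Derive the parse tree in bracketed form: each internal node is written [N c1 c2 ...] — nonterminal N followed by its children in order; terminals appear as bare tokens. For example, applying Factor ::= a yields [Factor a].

Expr
Expr * Term
Term * Term
Term & Factor * Term
Term & Factor & Factor * Term
Factor & Factor & Factor * Term
id & Factor & Factor * Term
id & a & Factor * Term
id & a & a * Term
id & a & a * Factor
id & a & a * ( Expr )
id & a & a * ( Term )
id & a & a * ( Factor )
id & a & a * ( a )

[Expr [Expr [Term [Term [Term [Factor id]] & [Factor a]] & [Factor a]]] * [Term [Factor ( [Expr [Term [Factor a]]] )]]]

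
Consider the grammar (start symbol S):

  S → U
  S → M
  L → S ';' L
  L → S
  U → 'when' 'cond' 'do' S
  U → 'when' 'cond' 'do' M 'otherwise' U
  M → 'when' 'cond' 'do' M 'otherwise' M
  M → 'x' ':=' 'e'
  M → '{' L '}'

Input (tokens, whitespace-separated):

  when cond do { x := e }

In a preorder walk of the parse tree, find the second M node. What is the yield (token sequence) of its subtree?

[S [U when cond do [S [M { [L [S [M x := e]]] }]]]]

x := e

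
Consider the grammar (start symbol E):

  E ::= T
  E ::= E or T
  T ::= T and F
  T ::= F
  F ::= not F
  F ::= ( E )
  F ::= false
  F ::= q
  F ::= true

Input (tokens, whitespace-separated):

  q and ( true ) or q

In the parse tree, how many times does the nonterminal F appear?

[E [E [T [T [F q]] and [F ( [E [T [F true]]] )]]] or [T [F q]]]

4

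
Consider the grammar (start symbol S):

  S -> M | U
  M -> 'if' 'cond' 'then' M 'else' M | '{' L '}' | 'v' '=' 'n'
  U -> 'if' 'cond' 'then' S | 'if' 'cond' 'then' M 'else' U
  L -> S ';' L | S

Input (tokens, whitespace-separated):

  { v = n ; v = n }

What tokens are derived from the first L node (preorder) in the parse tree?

[S [M { [L [S [M v = n]] ; [L [S [M v = n]]]] }]]

v = n ; v = n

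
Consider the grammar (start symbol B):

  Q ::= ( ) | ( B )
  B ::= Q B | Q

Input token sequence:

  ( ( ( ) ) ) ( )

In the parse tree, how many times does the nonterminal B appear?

4

[B [Q ( [B [Q ( [B [Q ( )]] )]] )] [B [Q ( )]]]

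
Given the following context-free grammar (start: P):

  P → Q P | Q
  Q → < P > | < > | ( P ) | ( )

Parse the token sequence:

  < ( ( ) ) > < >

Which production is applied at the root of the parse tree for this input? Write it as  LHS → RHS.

[P [Q < [P [Q ( [P [Q ( )]] )]] >] [P [Q < >]]]

P → Q P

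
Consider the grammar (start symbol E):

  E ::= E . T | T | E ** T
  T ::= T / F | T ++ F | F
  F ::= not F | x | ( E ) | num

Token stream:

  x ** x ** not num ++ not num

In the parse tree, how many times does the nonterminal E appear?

3

[E [E [E [T [F x]]] ** [T [F x]]] ** [T [T [F not [F num]]] ++ [F not [F num]]]]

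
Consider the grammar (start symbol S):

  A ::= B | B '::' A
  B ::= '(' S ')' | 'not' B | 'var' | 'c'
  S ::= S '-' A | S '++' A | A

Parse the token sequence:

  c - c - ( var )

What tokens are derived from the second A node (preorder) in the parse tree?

c

[S [S [S [A [B c]]] - [A [B c]]] - [A [B ( [S [A [B var]]] )]]]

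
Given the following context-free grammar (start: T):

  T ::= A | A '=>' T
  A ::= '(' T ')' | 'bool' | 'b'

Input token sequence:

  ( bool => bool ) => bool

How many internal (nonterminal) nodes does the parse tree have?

[T [A ( [T [A bool] => [T [A bool]]] )] => [T [A bool]]]

8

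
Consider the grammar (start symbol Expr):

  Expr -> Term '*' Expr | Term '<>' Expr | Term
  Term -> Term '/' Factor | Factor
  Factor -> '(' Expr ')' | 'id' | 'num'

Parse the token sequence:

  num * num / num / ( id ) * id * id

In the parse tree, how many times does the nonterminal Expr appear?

[Expr [Term [Factor num]] * [Expr [Term [Term [Term [Factor num]] / [Factor num]] / [Factor ( [Expr [Term [Factor id]]] )]] * [Expr [Term [Factor id]] * [Expr [Term [Factor id]]]]]]

5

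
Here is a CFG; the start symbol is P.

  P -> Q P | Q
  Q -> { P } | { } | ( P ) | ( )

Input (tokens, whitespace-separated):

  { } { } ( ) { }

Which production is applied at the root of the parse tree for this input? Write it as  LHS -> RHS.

[P [Q { }] [P [Q { }] [P [Q ( )] [P [Q { }]]]]]

P -> Q P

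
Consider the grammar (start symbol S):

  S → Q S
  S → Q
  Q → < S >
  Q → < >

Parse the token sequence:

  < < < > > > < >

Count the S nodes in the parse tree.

[S [Q < [S [Q < [S [Q < >]] >]] >] [S [Q < >]]]

4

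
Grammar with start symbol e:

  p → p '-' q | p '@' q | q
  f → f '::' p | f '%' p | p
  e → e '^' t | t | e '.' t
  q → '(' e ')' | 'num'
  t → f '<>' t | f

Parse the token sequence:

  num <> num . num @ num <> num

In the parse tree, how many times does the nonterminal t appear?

[e [e [t [f [p [q num]]] <> [t [f [p [q num]]]]]] . [t [f [p [p [q num]] @ [q num]]] <> [t [f [p [q num]]]]]]

4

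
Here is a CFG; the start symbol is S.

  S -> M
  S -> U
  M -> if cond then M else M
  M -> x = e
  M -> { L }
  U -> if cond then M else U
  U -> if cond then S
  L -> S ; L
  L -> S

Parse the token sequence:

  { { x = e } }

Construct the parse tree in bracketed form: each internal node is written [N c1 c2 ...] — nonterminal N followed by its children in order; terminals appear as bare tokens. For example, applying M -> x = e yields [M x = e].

S
M
{ L }
{ S }
{ M }
{ { L } }
{ { S } }
{ { M } }
{ { x = e } }

[S [M { [L [S [M { [L [S [M x = e]]] }]]] }]]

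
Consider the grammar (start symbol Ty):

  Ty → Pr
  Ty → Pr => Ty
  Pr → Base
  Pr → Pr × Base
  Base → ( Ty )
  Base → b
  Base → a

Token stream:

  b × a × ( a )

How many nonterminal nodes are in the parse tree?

[Ty [Pr [Pr [Pr [Base b]] × [Base a]] × [Base ( [Ty [Pr [Base a]]] )]]]

10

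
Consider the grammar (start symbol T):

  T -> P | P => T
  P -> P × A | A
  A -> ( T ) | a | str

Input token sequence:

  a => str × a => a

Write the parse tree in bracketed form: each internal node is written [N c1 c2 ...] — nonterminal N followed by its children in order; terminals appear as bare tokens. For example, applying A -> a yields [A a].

[T [P [A a]] => [T [P [P [A str]] × [A a]] => [T [P [A a]]]]]

T
P => T
A => T
a => T
a => P => T
a => P × A => T
a => A × A => T
a => str × A => T
a => str × a => T
a => str × a => P
a => str × a => A
a => str × a => a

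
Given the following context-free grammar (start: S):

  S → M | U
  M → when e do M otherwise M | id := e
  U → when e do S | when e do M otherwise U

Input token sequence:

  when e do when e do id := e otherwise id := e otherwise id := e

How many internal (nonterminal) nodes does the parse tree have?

6

[S [M when e do [M when e do [M id := e] otherwise [M id := e]] otherwise [M id := e]]]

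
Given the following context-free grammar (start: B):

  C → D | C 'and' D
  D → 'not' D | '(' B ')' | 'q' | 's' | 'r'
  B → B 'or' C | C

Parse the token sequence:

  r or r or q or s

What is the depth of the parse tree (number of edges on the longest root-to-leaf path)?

6

[B [B [B [B [C [D r]]] or [C [D r]]] or [C [D q]]] or [C [D s]]]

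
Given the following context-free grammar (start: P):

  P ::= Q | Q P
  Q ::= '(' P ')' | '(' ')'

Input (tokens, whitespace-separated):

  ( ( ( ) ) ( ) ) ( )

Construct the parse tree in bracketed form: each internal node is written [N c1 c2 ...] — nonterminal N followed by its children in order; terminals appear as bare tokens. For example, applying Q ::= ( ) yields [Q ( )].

P
Q P
( P ) P
( Q P ) P
( ( P ) P ) P
( ( Q ) P ) P
( ( ( ) ) P ) P
( ( ( ) ) Q ) P
( ( ( ) ) ( ) ) P
( ( ( ) ) ( ) ) Q
( ( ( ) ) ( ) ) ( )

[P [Q ( [P [Q ( [P [Q ( )]] )] [P [Q ( )]]] )] [P [Q ( )]]]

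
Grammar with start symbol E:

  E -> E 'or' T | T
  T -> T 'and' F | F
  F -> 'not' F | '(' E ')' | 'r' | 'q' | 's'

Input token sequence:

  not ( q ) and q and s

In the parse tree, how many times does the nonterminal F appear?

[E [T [T [T [F not [F ( [E [T [F q]]] )]]] and [F q]] and [F s]]]

5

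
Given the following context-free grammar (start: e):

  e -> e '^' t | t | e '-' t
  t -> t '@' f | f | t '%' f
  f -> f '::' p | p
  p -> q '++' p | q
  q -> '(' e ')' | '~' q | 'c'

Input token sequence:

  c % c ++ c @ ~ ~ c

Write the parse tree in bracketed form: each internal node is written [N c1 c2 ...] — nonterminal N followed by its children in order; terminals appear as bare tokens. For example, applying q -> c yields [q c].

e
t
t @ f
t % f @ f
f % f @ f
p % f @ f
q % f @ f
c % f @ f
c % p @ f
c % q ++ p @ f
c % c ++ p @ f
c % c ++ q @ f
c % c ++ c @ f
c % c ++ c @ p
c % c ++ c @ q
c % c ++ c @ ~ q
c % c ++ c @ ~ ~ q
c % c ++ c @ ~ ~ c

[e [t [t [t [f [p [q c]]]] % [f [p [q c] ++ [p [q c]]]]] @ [f [p [q ~ [q ~ [q c]]]]]]]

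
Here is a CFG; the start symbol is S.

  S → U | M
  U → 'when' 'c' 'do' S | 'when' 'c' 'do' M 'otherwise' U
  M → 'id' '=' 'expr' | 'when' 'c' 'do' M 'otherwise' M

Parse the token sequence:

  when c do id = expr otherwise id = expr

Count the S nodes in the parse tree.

[S [M when c do [M id = expr] otherwise [M id = expr]]]

1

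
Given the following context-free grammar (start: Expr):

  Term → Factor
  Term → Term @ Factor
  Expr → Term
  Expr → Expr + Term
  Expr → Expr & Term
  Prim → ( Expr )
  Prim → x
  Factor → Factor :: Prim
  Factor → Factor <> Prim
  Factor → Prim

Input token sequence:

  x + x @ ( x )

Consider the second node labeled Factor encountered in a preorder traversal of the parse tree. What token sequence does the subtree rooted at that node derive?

x

[Expr [Expr [Term [Factor [Prim x]]]] + [Term [Term [Factor [Prim x]]] @ [Factor [Prim ( [Expr [Term [Factor [Prim x]]]] )]]]]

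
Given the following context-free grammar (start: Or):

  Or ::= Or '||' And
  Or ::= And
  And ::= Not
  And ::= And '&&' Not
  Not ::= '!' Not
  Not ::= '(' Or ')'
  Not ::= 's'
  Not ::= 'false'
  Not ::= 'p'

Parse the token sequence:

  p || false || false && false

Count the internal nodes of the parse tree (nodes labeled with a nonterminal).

11

[Or [Or [Or [And [Not p]]] || [And [Not false]]] || [And [And [Not false]] && [Not false]]]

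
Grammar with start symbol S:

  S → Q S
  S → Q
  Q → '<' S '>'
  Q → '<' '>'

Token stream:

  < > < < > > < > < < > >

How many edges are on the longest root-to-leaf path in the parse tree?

[S [Q < >] [S [Q < [S [Q < >]] >] [S [Q < >] [S [Q < [S [Q < >]] >]]]]]

7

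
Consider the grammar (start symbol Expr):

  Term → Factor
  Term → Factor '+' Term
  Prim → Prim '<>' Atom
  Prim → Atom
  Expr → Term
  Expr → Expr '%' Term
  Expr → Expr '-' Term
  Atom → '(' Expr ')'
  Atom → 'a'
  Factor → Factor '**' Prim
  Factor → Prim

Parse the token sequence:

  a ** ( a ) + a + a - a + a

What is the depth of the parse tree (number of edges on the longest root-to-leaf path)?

[Expr [Expr [Term [Factor [Factor [Prim [Atom a]]] ** [Prim [Atom ( [Expr [Term [Factor [Prim [Atom a]]]]] )]]] + [Term [Factor [Prim [Atom a]]] + [Term [Factor [Prim [Atom a]]]]]]] - [Term [Factor [Prim [Atom a]]] + [Term [Factor [Prim [Atom a]]]]]]

11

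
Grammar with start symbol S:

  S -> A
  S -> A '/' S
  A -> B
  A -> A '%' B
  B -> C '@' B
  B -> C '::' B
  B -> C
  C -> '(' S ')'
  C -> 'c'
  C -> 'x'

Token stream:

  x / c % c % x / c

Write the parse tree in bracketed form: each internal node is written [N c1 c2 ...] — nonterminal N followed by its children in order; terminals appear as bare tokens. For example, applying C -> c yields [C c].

[S [A [B [C x]]] / [S [A [A [A [B [C c]]] % [B [C c]]] % [B [C x]]] / [S [A [B [C c]]]]]]

S
A / S
B / S
C / S
x / S
x / A / S
x / A % B / S
x / A % B % B / S
x / B % B % B / S
x / C % B % B / S
x / c % B % B / S
x / c % C % B / S
x / c % c % B / S
x / c % c % C / S
x / c % c % x / S
x / c % c % x / A
x / c % c % x / B
x / c % c % x / C
x / c % c % x / c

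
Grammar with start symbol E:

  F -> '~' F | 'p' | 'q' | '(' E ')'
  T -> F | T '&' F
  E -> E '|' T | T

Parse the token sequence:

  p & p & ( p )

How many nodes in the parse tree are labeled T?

4

[E [T [T [T [F p]] & [F p]] & [F ( [E [T [F p]]] )]]]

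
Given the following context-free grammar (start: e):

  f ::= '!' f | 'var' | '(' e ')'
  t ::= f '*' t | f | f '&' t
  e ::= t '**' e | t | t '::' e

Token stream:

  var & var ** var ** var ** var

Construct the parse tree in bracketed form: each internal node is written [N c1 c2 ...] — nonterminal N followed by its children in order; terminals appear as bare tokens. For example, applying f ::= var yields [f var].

[e [t [f var] & [t [f var]]] ** [e [t [f var]] ** [e [t [f var]] ** [e [t [f var]]]]]]

e
t ** e
f & t ** e
var & t ** e
var & f ** e
var & var ** e
var & var ** t ** e
var & var ** f ** e
var & var ** var ** e
var & var ** var ** t ** e
var & var ** var ** f ** e
var & var ** var ** var ** e
var & var ** var ** var ** t
var & var ** var ** var ** f
var & var ** var ** var ** var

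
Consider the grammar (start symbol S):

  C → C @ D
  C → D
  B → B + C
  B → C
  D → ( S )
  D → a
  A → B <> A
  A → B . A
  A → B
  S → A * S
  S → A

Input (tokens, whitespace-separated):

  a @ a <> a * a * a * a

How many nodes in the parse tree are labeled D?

[S [A [B [C [C [D a]] @ [D a]]] <> [A [B [C [D a]]]]] * [S [A [B [C [D a]]]] * [S [A [B [C [D a]]]] * [S [A [B [C [D a]]]]]]]]

6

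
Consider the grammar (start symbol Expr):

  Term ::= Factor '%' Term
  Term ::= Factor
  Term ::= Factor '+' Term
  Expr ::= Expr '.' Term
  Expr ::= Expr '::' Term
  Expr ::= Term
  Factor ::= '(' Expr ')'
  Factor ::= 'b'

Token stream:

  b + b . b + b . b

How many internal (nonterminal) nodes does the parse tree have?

13

[Expr [Expr [Expr [Term [Factor b] + [Term [Factor b]]]] . [Term [Factor b] + [Term [Factor b]]]] . [Term [Factor b]]]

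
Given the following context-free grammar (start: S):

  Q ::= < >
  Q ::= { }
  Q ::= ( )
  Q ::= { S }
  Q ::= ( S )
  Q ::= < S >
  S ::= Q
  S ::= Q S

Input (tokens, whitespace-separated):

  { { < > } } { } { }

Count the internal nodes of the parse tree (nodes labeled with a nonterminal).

10

[S [Q { [S [Q { [S [Q < >]] }]] }] [S [Q { }] [S [Q { }]]]]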